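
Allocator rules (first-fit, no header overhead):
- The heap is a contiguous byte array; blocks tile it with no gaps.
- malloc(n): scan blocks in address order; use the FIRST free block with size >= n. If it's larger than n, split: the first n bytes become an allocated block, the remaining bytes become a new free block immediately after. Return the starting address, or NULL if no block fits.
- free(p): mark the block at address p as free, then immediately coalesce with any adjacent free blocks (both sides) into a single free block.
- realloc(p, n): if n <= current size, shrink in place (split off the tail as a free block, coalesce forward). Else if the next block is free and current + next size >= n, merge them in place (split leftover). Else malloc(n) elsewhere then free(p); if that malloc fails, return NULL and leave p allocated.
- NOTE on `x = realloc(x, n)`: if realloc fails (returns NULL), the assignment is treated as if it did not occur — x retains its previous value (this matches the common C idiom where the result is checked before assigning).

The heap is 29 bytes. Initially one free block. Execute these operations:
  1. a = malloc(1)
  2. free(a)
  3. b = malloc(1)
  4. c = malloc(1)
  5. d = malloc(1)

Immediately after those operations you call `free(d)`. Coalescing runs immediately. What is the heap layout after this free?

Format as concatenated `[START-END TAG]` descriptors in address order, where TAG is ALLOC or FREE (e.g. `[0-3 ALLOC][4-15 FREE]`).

Op 1: a = malloc(1) -> a = 0; heap: [0-0 ALLOC][1-28 FREE]
Op 2: free(a) -> (freed a); heap: [0-28 FREE]
Op 3: b = malloc(1) -> b = 0; heap: [0-0 ALLOC][1-28 FREE]
Op 4: c = malloc(1) -> c = 1; heap: [0-0 ALLOC][1-1 ALLOC][2-28 FREE]
Op 5: d = malloc(1) -> d = 2; heap: [0-0 ALLOC][1-1 ALLOC][2-2 ALLOC][3-28 FREE]
free(d): d = 2 -> block [2-2 ALLOC]; mark free, coalesce with adjacent free neighbors -> [0-0 ALLOC][1-1 ALLOC][2-28 FREE]

Answer: [0-0 ALLOC][1-1 ALLOC][2-28 FREE]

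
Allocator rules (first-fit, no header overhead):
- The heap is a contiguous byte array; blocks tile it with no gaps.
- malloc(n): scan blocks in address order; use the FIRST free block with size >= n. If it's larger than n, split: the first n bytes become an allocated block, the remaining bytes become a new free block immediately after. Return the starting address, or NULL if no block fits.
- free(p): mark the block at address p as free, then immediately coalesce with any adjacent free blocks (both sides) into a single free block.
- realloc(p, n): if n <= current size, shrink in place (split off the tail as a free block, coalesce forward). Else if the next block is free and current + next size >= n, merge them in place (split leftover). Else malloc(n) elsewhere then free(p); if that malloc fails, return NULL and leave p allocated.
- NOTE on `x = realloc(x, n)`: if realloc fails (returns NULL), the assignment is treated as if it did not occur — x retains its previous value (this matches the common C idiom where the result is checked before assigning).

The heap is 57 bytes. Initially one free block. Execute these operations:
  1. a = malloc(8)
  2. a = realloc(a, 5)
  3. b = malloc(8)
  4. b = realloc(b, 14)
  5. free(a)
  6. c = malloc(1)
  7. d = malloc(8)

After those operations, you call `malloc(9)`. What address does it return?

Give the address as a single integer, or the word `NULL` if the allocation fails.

Op 1: a = malloc(8) -> a = 0; heap: [0-7 ALLOC][8-56 FREE]
Op 2: a = realloc(a, 5) -> a = 0; heap: [0-4 ALLOC][5-56 FREE]
Op 3: b = malloc(8) -> b = 5; heap: [0-4 ALLOC][5-12 ALLOC][13-56 FREE]
Op 4: b = realloc(b, 14) -> b = 5; heap: [0-4 ALLOC][5-18 ALLOC][19-56 FREE]
Op 5: free(a) -> (freed a); heap: [0-4 FREE][5-18 ALLOC][19-56 FREE]
Op 6: c = malloc(1) -> c = 0; heap: [0-0 ALLOC][1-4 FREE][5-18 ALLOC][19-56 FREE]
Op 7: d = malloc(8) -> d = 19; heap: [0-0 ALLOC][1-4 FREE][5-18 ALLOC][19-26 ALLOC][27-56 FREE]
malloc(9): first-fit scan over [0-0 ALLOC][1-4 FREE][5-18 ALLOC][19-26 ALLOC][27-56 FREE] -> 27

Answer: 27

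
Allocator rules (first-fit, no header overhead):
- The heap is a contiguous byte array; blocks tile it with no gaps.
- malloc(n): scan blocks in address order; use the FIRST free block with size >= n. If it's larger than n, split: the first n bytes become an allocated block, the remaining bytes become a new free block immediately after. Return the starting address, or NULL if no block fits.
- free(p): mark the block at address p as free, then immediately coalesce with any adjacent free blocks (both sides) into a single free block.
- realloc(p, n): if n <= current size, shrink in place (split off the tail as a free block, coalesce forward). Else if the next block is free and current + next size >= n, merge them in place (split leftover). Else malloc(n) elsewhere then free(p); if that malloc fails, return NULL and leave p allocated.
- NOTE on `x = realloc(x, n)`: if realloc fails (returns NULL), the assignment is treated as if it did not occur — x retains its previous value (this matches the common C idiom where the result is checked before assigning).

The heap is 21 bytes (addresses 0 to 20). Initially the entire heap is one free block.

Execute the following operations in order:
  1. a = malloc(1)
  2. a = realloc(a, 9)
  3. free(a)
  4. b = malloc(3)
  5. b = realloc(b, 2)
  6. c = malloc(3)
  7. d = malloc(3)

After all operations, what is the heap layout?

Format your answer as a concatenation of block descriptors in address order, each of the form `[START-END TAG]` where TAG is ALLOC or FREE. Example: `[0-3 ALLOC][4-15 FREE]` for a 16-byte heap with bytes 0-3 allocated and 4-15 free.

Answer: [0-1 ALLOC][2-4 ALLOC][5-7 ALLOC][8-20 FREE]

Derivation:
Op 1: a = malloc(1) -> a = 0; heap: [0-0 ALLOC][1-20 FREE]
Op 2: a = realloc(a, 9) -> a = 0; heap: [0-8 ALLOC][9-20 FREE]
Op 3: free(a) -> (freed a); heap: [0-20 FREE]
Op 4: b = malloc(3) -> b = 0; heap: [0-2 ALLOC][3-20 FREE]
Op 5: b = realloc(b, 2) -> b = 0; heap: [0-1 ALLOC][2-20 FREE]
Op 6: c = malloc(3) -> c = 2; heap: [0-1 ALLOC][2-4 ALLOC][5-20 FREE]
Op 7: d = malloc(3) -> d = 5; heap: [0-1 ALLOC][2-4 ALLOC][5-7 ALLOC][8-20 FREE]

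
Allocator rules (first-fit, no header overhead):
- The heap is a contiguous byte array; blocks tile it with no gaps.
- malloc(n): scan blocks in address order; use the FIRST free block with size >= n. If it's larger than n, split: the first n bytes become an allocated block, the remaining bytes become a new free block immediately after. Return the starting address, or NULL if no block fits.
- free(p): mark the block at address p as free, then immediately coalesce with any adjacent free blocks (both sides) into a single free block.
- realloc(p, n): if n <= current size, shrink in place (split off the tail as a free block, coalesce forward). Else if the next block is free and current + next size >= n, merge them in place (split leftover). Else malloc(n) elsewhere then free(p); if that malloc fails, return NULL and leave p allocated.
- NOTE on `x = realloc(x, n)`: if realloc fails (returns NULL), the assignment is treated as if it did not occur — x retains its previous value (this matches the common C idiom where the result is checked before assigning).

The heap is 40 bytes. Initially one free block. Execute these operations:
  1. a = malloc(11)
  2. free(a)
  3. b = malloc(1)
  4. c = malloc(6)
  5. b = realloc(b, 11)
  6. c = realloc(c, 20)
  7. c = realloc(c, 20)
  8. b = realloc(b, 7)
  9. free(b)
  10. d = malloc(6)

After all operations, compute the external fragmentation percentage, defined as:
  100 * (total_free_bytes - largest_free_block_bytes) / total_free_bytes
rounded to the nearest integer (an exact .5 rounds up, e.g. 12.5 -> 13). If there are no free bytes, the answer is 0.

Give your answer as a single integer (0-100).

Answer: 14

Derivation:
Op 1: a = malloc(11) -> a = 0; heap: [0-10 ALLOC][11-39 FREE]
Op 2: free(a) -> (freed a); heap: [0-39 FREE]
Op 3: b = malloc(1) -> b = 0; heap: [0-0 ALLOC][1-39 FREE]
Op 4: c = malloc(6) -> c = 1; heap: [0-0 ALLOC][1-6 ALLOC][7-39 FREE]
Op 5: b = realloc(b, 11) -> b = 7; heap: [0-0 FREE][1-6 ALLOC][7-17 ALLOC][18-39 FREE]
Op 6: c = realloc(c, 20) -> c = 18; heap: [0-6 FREE][7-17 ALLOC][18-37 ALLOC][38-39 FREE]
Op 7: c = realloc(c, 20) -> c = 18; heap: [0-6 FREE][7-17 ALLOC][18-37 ALLOC][38-39 FREE]
Op 8: b = realloc(b, 7) -> b = 7; heap: [0-6 FREE][7-13 ALLOC][14-17 FREE][18-37 ALLOC][38-39 FREE]
Op 9: free(b) -> (freed b); heap: [0-17 FREE][18-37 ALLOC][38-39 FREE]
Op 10: d = malloc(6) -> d = 0; heap: [0-5 ALLOC][6-17 FREE][18-37 ALLOC][38-39 FREE]
Free blocks: [12 2] total_free=14 largest=12 -> 100*(14-12)/14 = 200/14 ≈ 14.286 -> rounds to 14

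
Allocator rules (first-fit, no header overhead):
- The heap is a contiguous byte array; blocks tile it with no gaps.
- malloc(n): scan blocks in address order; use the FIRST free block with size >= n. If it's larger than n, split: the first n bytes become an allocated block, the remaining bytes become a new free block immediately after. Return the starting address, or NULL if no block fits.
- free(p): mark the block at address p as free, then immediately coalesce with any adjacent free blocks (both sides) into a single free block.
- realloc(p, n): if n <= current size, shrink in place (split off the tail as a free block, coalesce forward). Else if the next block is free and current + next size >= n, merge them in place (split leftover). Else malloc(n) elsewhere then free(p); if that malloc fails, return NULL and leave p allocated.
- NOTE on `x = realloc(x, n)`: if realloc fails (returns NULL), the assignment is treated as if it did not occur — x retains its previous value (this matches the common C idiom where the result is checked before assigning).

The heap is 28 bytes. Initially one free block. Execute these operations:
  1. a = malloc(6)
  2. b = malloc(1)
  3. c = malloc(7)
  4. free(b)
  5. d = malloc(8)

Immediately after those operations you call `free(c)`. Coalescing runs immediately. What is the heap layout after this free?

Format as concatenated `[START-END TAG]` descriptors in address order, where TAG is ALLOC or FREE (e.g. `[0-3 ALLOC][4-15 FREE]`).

Op 1: a = malloc(6) -> a = 0; heap: [0-5 ALLOC][6-27 FREE]
Op 2: b = malloc(1) -> b = 6; heap: [0-5 ALLOC][6-6 ALLOC][7-27 FREE]
Op 3: c = malloc(7) -> c = 7; heap: [0-5 ALLOC][6-6 ALLOC][7-13 ALLOC][14-27 FREE]
Op 4: free(b) -> (freed b); heap: [0-5 ALLOC][6-6 FREE][7-13 ALLOC][14-27 FREE]
Op 5: d = malloc(8) -> d = 14; heap: [0-5 ALLOC][6-6 FREE][7-13 ALLOC][14-21 ALLOC][22-27 FREE]
free(c): c = 7 -> block [7-13 ALLOC]; mark free, coalesce with adjacent free neighbors -> [0-5 ALLOC][6-13 FREE][14-21 ALLOC][22-27 FREE]

Answer: [0-5 ALLOC][6-13 FREE][14-21 ALLOC][22-27 FREE]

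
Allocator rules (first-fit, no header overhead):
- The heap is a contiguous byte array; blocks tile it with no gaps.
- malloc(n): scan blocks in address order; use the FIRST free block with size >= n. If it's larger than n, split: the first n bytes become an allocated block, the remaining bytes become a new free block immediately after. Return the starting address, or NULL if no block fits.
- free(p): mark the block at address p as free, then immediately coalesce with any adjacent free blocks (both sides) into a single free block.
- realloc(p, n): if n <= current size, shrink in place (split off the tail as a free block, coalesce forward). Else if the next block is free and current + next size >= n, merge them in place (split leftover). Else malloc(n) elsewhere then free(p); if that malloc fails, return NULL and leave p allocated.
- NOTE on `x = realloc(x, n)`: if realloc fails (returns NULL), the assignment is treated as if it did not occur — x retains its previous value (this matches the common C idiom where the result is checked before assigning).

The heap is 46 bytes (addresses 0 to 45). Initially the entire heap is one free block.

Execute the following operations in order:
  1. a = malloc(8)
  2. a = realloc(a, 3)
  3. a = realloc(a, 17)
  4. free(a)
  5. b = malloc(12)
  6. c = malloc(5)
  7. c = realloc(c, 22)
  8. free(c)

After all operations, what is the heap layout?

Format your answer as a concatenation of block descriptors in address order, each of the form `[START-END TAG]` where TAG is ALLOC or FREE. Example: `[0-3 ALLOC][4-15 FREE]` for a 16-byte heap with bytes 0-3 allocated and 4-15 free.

Op 1: a = malloc(8) -> a = 0; heap: [0-7 ALLOC][8-45 FREE]
Op 2: a = realloc(a, 3) -> a = 0; heap: [0-2 ALLOC][3-45 FREE]
Op 3: a = realloc(a, 17) -> a = 0; heap: [0-16 ALLOC][17-45 FREE]
Op 4: free(a) -> (freed a); heap: [0-45 FREE]
Op 5: b = malloc(12) -> b = 0; heap: [0-11 ALLOC][12-45 FREE]
Op 6: c = malloc(5) -> c = 12; heap: [0-11 ALLOC][12-16 ALLOC][17-45 FREE]
Op 7: c = realloc(c, 22) -> c = 12; heap: [0-11 ALLOC][12-33 ALLOC][34-45 FREE]
Op 8: free(c) -> (freed c); heap: [0-11 ALLOC][12-45 FREE]

Answer: [0-11 ALLOC][12-45 FREE]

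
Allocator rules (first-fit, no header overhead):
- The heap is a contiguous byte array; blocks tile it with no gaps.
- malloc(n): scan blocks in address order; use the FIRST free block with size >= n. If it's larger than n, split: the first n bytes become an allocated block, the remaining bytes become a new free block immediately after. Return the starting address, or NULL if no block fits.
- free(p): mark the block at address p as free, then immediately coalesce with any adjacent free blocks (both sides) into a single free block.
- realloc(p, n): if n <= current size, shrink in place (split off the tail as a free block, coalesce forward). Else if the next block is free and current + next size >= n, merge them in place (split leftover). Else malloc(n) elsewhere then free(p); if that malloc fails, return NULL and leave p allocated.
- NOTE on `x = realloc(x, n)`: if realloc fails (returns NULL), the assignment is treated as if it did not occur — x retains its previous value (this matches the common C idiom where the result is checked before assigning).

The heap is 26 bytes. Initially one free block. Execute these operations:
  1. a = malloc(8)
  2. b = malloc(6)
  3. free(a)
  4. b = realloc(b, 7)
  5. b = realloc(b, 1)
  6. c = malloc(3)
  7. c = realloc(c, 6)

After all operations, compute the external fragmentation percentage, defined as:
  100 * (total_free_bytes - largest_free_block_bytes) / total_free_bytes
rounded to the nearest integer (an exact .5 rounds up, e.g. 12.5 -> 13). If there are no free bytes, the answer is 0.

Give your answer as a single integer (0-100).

Answer: 11

Derivation:
Op 1: a = malloc(8) -> a = 0; heap: [0-7 ALLOC][8-25 FREE]
Op 2: b = malloc(6) -> b = 8; heap: [0-7 ALLOC][8-13 ALLOC][14-25 FREE]
Op 3: free(a) -> (freed a); heap: [0-7 FREE][8-13 ALLOC][14-25 FREE]
Op 4: b = realloc(b, 7) -> b = 8; heap: [0-7 FREE][8-14 ALLOC][15-25 FREE]
Op 5: b = realloc(b, 1) -> b = 8; heap: [0-7 FREE][8-8 ALLOC][9-25 FREE]
Op 6: c = malloc(3) -> c = 0; heap: [0-2 ALLOC][3-7 FREE][8-8 ALLOC][9-25 FREE]
Op 7: c = realloc(c, 6) -> c = 0; heap: [0-5 ALLOC][6-7 FREE][8-8 ALLOC][9-25 FREE]
Free blocks: [2 17] total_free=19 largest=17 -> 100*(19-17)/19 = 200/19 ≈ 10.526 -> rounds to 11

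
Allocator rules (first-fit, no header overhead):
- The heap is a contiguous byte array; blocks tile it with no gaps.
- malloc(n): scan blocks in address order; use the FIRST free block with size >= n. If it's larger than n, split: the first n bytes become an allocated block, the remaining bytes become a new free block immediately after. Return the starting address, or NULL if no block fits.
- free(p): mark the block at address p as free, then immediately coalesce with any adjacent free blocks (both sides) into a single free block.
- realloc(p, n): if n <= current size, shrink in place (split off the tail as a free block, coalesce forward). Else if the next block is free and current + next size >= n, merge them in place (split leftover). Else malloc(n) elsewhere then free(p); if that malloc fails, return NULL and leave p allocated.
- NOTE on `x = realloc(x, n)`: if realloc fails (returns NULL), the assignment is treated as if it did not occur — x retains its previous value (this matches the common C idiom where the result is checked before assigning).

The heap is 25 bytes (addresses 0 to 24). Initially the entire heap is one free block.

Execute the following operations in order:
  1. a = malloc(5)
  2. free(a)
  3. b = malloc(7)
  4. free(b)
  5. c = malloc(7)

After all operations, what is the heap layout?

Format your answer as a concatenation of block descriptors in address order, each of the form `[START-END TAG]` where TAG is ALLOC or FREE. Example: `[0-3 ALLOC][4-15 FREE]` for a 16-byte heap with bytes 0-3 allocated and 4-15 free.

Answer: [0-6 ALLOC][7-24 FREE]

Derivation:
Op 1: a = malloc(5) -> a = 0; heap: [0-4 ALLOC][5-24 FREE]
Op 2: free(a) -> (freed a); heap: [0-24 FREE]
Op 3: b = malloc(7) -> b = 0; heap: [0-6 ALLOC][7-24 FREE]
Op 4: free(b) -> (freed b); heap: [0-24 FREE]
Op 5: c = malloc(7) -> c = 0; heap: [0-6 ALLOC][7-24 FREE]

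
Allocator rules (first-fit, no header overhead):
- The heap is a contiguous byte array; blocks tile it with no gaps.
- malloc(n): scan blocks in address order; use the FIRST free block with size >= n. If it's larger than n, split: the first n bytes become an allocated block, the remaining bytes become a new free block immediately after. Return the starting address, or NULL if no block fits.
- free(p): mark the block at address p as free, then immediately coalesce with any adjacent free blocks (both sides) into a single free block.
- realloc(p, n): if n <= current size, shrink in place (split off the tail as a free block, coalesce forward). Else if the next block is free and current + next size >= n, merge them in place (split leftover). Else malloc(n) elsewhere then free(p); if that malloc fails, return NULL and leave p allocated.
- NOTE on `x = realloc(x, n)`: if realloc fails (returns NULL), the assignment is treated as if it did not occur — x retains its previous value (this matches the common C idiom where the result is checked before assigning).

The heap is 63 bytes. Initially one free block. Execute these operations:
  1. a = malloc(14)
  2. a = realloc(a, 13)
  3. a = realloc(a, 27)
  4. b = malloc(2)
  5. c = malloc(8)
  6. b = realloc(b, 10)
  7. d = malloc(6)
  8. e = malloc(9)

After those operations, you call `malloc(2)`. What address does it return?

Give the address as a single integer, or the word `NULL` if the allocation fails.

Op 1: a = malloc(14) -> a = 0; heap: [0-13 ALLOC][14-62 FREE]
Op 2: a = realloc(a, 13) -> a = 0; heap: [0-12 ALLOC][13-62 FREE]
Op 3: a = realloc(a, 27) -> a = 0; heap: [0-26 ALLOC][27-62 FREE]
Op 4: b = malloc(2) -> b = 27; heap: [0-26 ALLOC][27-28 ALLOC][29-62 FREE]
Op 5: c = malloc(8) -> c = 29; heap: [0-26 ALLOC][27-28 ALLOC][29-36 ALLOC][37-62 FREE]
Op 6: b = realloc(b, 10) -> b = 37; heap: [0-26 ALLOC][27-28 FREE][29-36 ALLOC][37-46 ALLOC][47-62 FREE]
Op 7: d = malloc(6) -> d = 47; heap: [0-26 ALLOC][27-28 FREE][29-36 ALLOC][37-46 ALLOC][47-52 ALLOC][53-62 FREE]
Op 8: e = malloc(9) -> e = 53; heap: [0-26 ALLOC][27-28 FREE][29-36 ALLOC][37-46 ALLOC][47-52 ALLOC][53-61 ALLOC][62-62 FREE]
malloc(2): first-fit scan over [0-26 ALLOC][27-28 FREE][29-36 ALLOC][37-46 ALLOC][47-52 ALLOC][53-61 ALLOC][62-62 FREE] -> 27

Answer: 27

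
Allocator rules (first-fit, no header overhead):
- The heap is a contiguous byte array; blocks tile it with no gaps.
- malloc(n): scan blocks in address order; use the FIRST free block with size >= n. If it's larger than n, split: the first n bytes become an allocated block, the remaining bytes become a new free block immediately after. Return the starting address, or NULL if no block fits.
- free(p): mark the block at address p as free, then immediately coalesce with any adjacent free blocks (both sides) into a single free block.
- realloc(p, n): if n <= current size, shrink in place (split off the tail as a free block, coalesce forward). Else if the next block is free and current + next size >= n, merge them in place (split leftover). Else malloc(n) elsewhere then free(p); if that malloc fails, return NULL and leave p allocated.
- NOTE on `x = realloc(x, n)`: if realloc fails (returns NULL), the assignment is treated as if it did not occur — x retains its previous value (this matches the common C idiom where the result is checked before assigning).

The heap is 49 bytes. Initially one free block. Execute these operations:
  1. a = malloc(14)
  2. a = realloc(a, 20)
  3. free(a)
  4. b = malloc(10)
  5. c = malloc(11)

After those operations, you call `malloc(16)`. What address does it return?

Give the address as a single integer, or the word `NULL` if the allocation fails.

Answer: 21

Derivation:
Op 1: a = malloc(14) -> a = 0; heap: [0-13 ALLOC][14-48 FREE]
Op 2: a = realloc(a, 20) -> a = 0; heap: [0-19 ALLOC][20-48 FREE]
Op 3: free(a) -> (freed a); heap: [0-48 FREE]
Op 4: b = malloc(10) -> b = 0; heap: [0-9 ALLOC][10-48 FREE]
Op 5: c = malloc(11) -> c = 10; heap: [0-9 ALLOC][10-20 ALLOC][21-48 FREE]
malloc(16): first-fit scan over [0-9 ALLOC][10-20 ALLOC][21-48 FREE] -> 21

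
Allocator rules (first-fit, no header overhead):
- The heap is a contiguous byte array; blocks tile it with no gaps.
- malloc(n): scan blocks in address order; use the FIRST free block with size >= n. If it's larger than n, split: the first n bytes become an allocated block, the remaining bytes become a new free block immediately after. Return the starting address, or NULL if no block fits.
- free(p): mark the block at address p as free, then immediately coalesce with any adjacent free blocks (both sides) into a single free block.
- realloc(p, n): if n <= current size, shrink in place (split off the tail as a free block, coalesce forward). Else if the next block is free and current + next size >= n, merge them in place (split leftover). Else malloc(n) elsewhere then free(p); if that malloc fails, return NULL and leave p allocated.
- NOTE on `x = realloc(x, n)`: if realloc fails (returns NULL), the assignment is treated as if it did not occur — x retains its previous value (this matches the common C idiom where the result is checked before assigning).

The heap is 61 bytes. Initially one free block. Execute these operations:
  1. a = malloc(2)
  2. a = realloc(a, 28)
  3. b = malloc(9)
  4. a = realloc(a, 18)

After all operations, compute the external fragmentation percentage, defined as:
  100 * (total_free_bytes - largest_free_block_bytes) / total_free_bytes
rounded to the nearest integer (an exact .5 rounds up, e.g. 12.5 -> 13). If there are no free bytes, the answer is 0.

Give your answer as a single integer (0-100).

Answer: 29

Derivation:
Op 1: a = malloc(2) -> a = 0; heap: [0-1 ALLOC][2-60 FREE]
Op 2: a = realloc(a, 28) -> a = 0; heap: [0-27 ALLOC][28-60 FREE]
Op 3: b = malloc(9) -> b = 28; heap: [0-27 ALLOC][28-36 ALLOC][37-60 FREE]
Op 4: a = realloc(a, 18) -> a = 0; heap: [0-17 ALLOC][18-27 FREE][28-36 ALLOC][37-60 FREE]
Free blocks: [10 24] total_free=34 largest=24 -> 100*(34-24)/34 = 1000/34 ≈ 29.412 -> rounds to 29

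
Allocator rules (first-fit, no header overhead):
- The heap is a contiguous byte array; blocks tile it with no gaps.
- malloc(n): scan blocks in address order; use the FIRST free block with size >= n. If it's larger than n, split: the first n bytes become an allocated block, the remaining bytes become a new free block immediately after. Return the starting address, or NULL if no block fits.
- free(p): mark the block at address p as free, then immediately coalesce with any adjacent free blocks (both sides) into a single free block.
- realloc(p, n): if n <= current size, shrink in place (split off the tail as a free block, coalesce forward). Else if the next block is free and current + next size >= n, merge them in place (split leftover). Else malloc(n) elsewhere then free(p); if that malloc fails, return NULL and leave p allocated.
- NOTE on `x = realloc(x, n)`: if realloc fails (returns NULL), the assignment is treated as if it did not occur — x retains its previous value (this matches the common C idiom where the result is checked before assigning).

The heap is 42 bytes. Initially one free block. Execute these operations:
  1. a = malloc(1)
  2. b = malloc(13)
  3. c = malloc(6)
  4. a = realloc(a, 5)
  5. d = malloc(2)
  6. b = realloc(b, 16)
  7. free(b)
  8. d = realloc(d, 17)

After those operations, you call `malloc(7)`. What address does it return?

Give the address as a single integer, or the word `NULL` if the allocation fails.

Op 1: a = malloc(1) -> a = 0; heap: [0-0 ALLOC][1-41 FREE]
Op 2: b = malloc(13) -> b = 1; heap: [0-0 ALLOC][1-13 ALLOC][14-41 FREE]
Op 3: c = malloc(6) -> c = 14; heap: [0-0 ALLOC][1-13 ALLOC][14-19 ALLOC][20-41 FREE]
Op 4: a = realloc(a, 5) -> a = 20; heap: [0-0 FREE][1-13 ALLOC][14-19 ALLOC][20-24 ALLOC][25-41 FREE]
Op 5: d = malloc(2) -> d = 25; heap: [0-0 FREE][1-13 ALLOC][14-19 ALLOC][20-24 ALLOC][25-26 ALLOC][27-41 FREE]
Op 6: b = realloc(b, 16) -> NULL (b unchanged); heap: [0-0 FREE][1-13 ALLOC][14-19 ALLOC][20-24 ALLOC][25-26 ALLOC][27-41 FREE]
Op 7: free(b) -> (freed b); heap: [0-13 FREE][14-19 ALLOC][20-24 ALLOC][25-26 ALLOC][27-41 FREE]
Op 8: d = realloc(d, 17) -> d = 25; heap: [0-13 FREE][14-19 ALLOC][20-24 ALLOC][25-41 ALLOC]
malloc(7): first-fit scan over [0-13 FREE][14-19 ALLOC][20-24 ALLOC][25-41 ALLOC] -> 0

Answer: 0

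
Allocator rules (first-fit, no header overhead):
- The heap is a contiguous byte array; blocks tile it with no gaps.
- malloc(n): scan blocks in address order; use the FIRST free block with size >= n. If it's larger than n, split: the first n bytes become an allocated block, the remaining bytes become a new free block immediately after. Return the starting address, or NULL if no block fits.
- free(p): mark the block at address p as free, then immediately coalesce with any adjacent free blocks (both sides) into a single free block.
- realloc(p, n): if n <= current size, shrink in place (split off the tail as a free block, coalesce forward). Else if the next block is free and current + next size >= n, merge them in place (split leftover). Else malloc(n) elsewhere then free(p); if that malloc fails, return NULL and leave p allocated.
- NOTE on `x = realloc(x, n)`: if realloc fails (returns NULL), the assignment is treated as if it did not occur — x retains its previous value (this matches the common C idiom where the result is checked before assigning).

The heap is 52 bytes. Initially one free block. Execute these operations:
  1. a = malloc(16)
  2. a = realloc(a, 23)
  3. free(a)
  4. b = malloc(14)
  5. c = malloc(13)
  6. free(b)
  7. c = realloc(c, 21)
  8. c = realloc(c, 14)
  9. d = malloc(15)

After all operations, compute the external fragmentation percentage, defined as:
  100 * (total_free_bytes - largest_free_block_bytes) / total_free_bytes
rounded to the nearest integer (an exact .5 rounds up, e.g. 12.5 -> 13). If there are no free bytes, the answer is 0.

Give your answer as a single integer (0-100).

Op 1: a = malloc(16) -> a = 0; heap: [0-15 ALLOC][16-51 FREE]
Op 2: a = realloc(a, 23) -> a = 0; heap: [0-22 ALLOC][23-51 FREE]
Op 3: free(a) -> (freed a); heap: [0-51 FREE]
Op 4: b = malloc(14) -> b = 0; heap: [0-13 ALLOC][14-51 FREE]
Op 5: c = malloc(13) -> c = 14; heap: [0-13 ALLOC][14-26 ALLOC][27-51 FREE]
Op 6: free(b) -> (freed b); heap: [0-13 FREE][14-26 ALLOC][27-51 FREE]
Op 7: c = realloc(c, 21) -> c = 14; heap: [0-13 FREE][14-34 ALLOC][35-51 FREE]
Op 8: c = realloc(c, 14) -> c = 14; heap: [0-13 FREE][14-27 ALLOC][28-51 FREE]
Op 9: d = malloc(15) -> d = 28; heap: [0-13 FREE][14-27 ALLOC][28-42 ALLOC][43-51 FREE]
Free blocks: [14 9] total_free=23 largest=14 -> 100*(23-14)/23 = 900/23 ≈ 39.130 -> rounds to 39

Answer: 39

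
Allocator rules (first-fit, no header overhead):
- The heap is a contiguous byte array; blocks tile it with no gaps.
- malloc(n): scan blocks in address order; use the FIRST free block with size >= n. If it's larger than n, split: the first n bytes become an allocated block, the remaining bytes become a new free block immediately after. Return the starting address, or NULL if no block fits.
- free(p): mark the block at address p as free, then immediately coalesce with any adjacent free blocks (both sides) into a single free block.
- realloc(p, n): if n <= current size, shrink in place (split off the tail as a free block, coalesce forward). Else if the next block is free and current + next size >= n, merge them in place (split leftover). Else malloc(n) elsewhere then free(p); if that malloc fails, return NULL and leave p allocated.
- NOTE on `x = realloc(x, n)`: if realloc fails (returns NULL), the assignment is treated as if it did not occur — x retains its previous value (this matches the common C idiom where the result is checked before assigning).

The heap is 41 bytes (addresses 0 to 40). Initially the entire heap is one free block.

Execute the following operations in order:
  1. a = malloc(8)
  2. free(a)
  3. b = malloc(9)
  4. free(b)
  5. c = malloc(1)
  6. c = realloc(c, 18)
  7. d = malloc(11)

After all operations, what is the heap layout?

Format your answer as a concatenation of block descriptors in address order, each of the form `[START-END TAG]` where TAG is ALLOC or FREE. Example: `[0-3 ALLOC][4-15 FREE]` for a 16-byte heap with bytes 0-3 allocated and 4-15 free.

Op 1: a = malloc(8) -> a = 0; heap: [0-7 ALLOC][8-40 FREE]
Op 2: free(a) -> (freed a); heap: [0-40 FREE]
Op 3: b = malloc(9) -> b = 0; heap: [0-8 ALLOC][9-40 FREE]
Op 4: free(b) -> (freed b); heap: [0-40 FREE]
Op 5: c = malloc(1) -> c = 0; heap: [0-0 ALLOC][1-40 FREE]
Op 6: c = realloc(c, 18) -> c = 0; heap: [0-17 ALLOC][18-40 FREE]
Op 7: d = malloc(11) -> d = 18; heap: [0-17 ALLOC][18-28 ALLOC][29-40 FREE]

Answer: [0-17 ALLOC][18-28 ALLOC][29-40 FREE]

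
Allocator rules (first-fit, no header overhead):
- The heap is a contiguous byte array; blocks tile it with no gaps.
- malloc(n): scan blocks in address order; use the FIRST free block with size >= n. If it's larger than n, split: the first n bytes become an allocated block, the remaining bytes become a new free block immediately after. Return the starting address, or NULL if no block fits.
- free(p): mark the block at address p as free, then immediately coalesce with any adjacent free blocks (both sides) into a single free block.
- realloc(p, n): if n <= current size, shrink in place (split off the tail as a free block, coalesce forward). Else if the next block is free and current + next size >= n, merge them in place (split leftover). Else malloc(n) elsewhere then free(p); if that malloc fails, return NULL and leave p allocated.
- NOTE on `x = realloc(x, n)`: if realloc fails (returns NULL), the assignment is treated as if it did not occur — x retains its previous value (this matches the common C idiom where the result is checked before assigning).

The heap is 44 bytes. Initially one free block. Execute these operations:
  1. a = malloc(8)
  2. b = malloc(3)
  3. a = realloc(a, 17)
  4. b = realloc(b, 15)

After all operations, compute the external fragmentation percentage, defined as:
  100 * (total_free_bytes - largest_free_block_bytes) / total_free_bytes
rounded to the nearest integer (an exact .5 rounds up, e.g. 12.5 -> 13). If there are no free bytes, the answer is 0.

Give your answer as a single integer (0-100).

Answer: 8

Derivation:
Op 1: a = malloc(8) -> a = 0; heap: [0-7 ALLOC][8-43 FREE]
Op 2: b = malloc(3) -> b = 8; heap: [0-7 ALLOC][8-10 ALLOC][11-43 FREE]
Op 3: a = realloc(a, 17) -> a = 11; heap: [0-7 FREE][8-10 ALLOC][11-27 ALLOC][28-43 FREE]
Op 4: b = realloc(b, 15) -> b = 28; heap: [0-10 FREE][11-27 ALLOC][28-42 ALLOC][43-43 FREE]
Free blocks: [11 1] total_free=12 largest=11 -> 100*(12-11)/12 = 100/12 ≈ 8.333 -> rounds to 8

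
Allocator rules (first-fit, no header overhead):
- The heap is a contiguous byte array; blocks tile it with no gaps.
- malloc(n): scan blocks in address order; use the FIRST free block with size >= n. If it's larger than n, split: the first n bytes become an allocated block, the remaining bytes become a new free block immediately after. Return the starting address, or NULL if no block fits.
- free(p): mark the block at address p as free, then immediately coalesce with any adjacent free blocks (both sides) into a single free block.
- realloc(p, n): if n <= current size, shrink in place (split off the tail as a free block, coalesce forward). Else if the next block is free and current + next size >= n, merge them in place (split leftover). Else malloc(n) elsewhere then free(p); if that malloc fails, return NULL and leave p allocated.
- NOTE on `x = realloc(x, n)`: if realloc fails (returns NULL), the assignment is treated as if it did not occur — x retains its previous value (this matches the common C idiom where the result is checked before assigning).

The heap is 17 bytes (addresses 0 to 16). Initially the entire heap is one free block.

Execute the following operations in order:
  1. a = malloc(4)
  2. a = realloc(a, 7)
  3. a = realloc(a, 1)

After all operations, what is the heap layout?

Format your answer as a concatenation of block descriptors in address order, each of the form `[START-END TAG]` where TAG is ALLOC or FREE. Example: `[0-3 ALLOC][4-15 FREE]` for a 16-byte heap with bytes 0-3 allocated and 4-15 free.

Answer: [0-0 ALLOC][1-16 FREE]

Derivation:
Op 1: a = malloc(4) -> a = 0; heap: [0-3 ALLOC][4-16 FREE]
Op 2: a = realloc(a, 7) -> a = 0; heap: [0-6 ALLOC][7-16 FREE]
Op 3: a = realloc(a, 1) -> a = 0; heap: [0-0 ALLOC][1-16 FREE]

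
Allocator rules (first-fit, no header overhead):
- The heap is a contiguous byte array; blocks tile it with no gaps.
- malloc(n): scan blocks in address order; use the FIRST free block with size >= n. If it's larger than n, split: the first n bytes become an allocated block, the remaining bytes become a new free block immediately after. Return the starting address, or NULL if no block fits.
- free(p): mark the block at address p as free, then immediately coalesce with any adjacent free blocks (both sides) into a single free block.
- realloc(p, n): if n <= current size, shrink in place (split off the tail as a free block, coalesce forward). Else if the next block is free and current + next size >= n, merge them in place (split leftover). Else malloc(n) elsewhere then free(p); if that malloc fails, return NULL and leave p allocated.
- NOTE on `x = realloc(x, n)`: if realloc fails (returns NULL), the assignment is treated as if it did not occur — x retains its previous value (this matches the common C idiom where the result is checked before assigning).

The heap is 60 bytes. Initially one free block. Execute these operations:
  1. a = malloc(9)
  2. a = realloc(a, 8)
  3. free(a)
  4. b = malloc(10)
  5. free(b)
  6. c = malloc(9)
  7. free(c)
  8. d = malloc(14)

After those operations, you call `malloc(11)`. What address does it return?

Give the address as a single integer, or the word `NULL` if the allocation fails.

Op 1: a = malloc(9) -> a = 0; heap: [0-8 ALLOC][9-59 FREE]
Op 2: a = realloc(a, 8) -> a = 0; heap: [0-7 ALLOC][8-59 FREE]
Op 3: free(a) -> (freed a); heap: [0-59 FREE]
Op 4: b = malloc(10) -> b = 0; heap: [0-9 ALLOC][10-59 FREE]
Op 5: free(b) -> (freed b); heap: [0-59 FREE]
Op 6: c = malloc(9) -> c = 0; heap: [0-8 ALLOC][9-59 FREE]
Op 7: free(c) -> (freed c); heap: [0-59 FREE]
Op 8: d = malloc(14) -> d = 0; heap: [0-13 ALLOC][14-59 FREE]
malloc(11): first-fit scan over [0-13 ALLOC][14-59 FREE] -> 14

Answer: 14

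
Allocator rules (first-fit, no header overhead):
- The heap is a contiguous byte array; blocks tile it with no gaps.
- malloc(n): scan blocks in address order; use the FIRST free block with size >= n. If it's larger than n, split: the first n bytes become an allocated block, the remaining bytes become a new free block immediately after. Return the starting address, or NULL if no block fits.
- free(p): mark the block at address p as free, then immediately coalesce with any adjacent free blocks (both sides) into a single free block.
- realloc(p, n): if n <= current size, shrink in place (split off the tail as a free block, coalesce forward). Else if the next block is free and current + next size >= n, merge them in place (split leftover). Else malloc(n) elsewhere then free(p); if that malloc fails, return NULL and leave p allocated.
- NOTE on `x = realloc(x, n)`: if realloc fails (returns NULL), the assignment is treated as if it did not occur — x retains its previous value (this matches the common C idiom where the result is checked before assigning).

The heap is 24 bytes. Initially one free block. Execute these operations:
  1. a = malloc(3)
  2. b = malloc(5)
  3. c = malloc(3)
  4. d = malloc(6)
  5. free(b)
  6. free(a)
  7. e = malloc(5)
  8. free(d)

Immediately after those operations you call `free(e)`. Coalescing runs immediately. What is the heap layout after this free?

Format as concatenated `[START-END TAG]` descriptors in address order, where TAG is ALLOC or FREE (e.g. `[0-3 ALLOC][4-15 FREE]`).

Op 1: a = malloc(3) -> a = 0; heap: [0-2 ALLOC][3-23 FREE]
Op 2: b = malloc(5) -> b = 3; heap: [0-2 ALLOC][3-7 ALLOC][8-23 FREE]
Op 3: c = malloc(3) -> c = 8; heap: [0-2 ALLOC][3-7 ALLOC][8-10 ALLOC][11-23 FREE]
Op 4: d = malloc(6) -> d = 11; heap: [0-2 ALLOC][3-7 ALLOC][8-10 ALLOC][11-16 ALLOC][17-23 FREE]
Op 5: free(b) -> (freed b); heap: [0-2 ALLOC][3-7 FREE][8-10 ALLOC][11-16 ALLOC][17-23 FREE]
Op 6: free(a) -> (freed a); heap: [0-7 FREE][8-10 ALLOC][11-16 ALLOC][17-23 FREE]
Op 7: e = malloc(5) -> e = 0; heap: [0-4 ALLOC][5-7 FREE][8-10 ALLOC][11-16 ALLOC][17-23 FREE]
Op 8: free(d) -> (freed d); heap: [0-4 ALLOC][5-7 FREE][8-10 ALLOC][11-23 FREE]
free(e): e = 0 -> block [0-4 ALLOC]; mark free, coalesce with adjacent free neighbors -> [0-7 FREE][8-10 ALLOC][11-23 FREE]

Answer: [0-7 FREE][8-10 ALLOC][11-23 FREE]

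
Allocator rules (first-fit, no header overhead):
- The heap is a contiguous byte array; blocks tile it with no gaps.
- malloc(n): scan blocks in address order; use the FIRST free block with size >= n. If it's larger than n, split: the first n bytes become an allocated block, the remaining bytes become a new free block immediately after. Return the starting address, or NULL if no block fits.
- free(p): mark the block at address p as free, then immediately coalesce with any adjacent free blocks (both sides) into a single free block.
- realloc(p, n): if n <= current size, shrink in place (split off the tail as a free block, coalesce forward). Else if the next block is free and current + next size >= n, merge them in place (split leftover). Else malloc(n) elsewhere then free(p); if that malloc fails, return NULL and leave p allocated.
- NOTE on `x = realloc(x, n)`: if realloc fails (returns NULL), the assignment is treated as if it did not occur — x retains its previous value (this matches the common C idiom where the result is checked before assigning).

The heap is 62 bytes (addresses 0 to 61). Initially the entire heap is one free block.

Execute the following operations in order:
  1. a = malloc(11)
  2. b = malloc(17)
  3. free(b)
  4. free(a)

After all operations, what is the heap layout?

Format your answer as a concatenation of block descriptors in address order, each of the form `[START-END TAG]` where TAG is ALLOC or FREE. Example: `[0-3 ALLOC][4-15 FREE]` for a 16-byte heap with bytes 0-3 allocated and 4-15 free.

Answer: [0-61 FREE]

Derivation:
Op 1: a = malloc(11) -> a = 0; heap: [0-10 ALLOC][11-61 FREE]
Op 2: b = malloc(17) -> b = 11; heap: [0-10 ALLOC][11-27 ALLOC][28-61 FREE]
Op 3: free(b) -> (freed b); heap: [0-10 ALLOC][11-61 FREE]
Op 4: free(a) -> (freed a); heap: [0-61 FREE]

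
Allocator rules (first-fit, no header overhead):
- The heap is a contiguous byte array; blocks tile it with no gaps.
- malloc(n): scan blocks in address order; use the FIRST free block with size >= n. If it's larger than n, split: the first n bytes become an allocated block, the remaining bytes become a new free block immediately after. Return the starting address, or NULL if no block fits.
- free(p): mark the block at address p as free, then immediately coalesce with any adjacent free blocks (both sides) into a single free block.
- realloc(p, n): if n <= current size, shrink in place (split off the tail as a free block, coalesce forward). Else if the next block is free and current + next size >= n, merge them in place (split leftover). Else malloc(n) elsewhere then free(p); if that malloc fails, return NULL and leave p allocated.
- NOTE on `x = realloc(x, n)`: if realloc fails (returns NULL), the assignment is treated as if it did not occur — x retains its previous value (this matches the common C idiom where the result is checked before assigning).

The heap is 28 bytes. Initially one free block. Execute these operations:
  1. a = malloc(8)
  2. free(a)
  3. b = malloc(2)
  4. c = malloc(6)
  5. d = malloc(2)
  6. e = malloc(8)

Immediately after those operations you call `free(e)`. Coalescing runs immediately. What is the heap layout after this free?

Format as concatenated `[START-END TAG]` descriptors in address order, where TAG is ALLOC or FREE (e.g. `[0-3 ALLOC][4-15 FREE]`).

Op 1: a = malloc(8) -> a = 0; heap: [0-7 ALLOC][8-27 FREE]
Op 2: free(a) -> (freed a); heap: [0-27 FREE]
Op 3: b = malloc(2) -> b = 0; heap: [0-1 ALLOC][2-27 FREE]
Op 4: c = malloc(6) -> c = 2; heap: [0-1 ALLOC][2-7 ALLOC][8-27 FREE]
Op 5: d = malloc(2) -> d = 8; heap: [0-1 ALLOC][2-7 ALLOC][8-9 ALLOC][10-27 FREE]
Op 6: e = malloc(8) -> e = 10; heap: [0-1 ALLOC][2-7 ALLOC][8-9 ALLOC][10-17 ALLOC][18-27 FREE]
free(e): e = 10 -> block [10-17 ALLOC]; mark free, coalesce with adjacent free neighbors -> [0-1 ALLOC][2-7 ALLOC][8-9 ALLOC][10-27 FREE]

Answer: [0-1 ALLOC][2-7 ALLOC][8-9 ALLOC][10-27 FREE]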